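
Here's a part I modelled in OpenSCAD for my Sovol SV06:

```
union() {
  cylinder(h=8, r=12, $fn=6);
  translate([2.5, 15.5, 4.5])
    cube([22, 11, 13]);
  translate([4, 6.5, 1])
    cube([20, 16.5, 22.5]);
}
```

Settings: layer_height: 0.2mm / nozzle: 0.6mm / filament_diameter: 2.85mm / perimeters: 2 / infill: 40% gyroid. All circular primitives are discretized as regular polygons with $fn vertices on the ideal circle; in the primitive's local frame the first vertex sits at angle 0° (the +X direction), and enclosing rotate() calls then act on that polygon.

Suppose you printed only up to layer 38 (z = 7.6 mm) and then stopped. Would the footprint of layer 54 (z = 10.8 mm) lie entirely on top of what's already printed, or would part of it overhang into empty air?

Compare the two slices. At z = 7.6: the r=12 cylinder gives a regular 6-gon of circumradius 12 (constant along its height) (area = (6/2)·12.000²·sin(360°/6) = 374.12 mm²); the cube at (2.5, 15.5) is present — its section is the full 22×11 rectangle (area 242.00 mm²); the cube at (4, 6.5) (footprint 20×16.5) is included at this height (area 330.00 mm²); Merging all regions: the regions partially overlap — summed areas 946.12 mm² minus the doubly-counted overlap 162.16 mm² gives 783.96 mm² — area = 783.96 mm². At z = 10.8: the cylinder is not intersected at this z (z outside [0, 8]); the cube at (2.5, 15.5) (footprint 22×11) is included at this height (area 242.00 mm²); the cube at (4, 6.5) (footprint 20×16.5) is included at this height (area 330.00 mm²); Taking the union: the regions partially overlap — summed areas 572.00 mm² minus the doubly-counted overlap 150.00 mm² gives 422.00 mm² — area = 422.00 mm². Checking containment: the cross-section at z = 10.8 is a subset of the cross-section at z = 7.6.

entirely on top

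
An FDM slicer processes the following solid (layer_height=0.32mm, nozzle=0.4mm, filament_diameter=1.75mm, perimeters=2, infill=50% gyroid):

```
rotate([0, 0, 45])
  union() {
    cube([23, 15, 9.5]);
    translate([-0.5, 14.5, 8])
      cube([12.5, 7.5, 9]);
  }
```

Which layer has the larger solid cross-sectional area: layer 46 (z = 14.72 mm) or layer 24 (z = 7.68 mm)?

Layer 46 (z = 14.72): the cube is not intersected at this z (z outside [0, 9.5]); the 12.5×7.5 cube at (-0.5, 14.5) contributes its full rectangle (area 93.75 mm²); Taking the union: only the 12.5×7.5 cube at (-0.5, 14.5) is present, so the union is just that shape — area = 93.75 mm²; (whole slice rotated 45° about Z — lengths, areas and connectivity unchanged). So its area = 93.75 mm². Layer 24 (z = 7.68): the cube is present — its section is the full 23×15 rectangle (area 345.00 mm²); the cube at (-0.5, 14.5) does not reach this height (z outside [8, 17]); Combining (union): only the 23×15 cube is present, so the union is just that shape — area = 345.00 mm²; (rotated 45° about Z; rotation is an isometry so areas/perimeters/island counts are preserved). So its area = 345.00 mm². Layer 24 is larger (345.00 vs 93.75 mm²).

layer 24 (z = 7.68 mm)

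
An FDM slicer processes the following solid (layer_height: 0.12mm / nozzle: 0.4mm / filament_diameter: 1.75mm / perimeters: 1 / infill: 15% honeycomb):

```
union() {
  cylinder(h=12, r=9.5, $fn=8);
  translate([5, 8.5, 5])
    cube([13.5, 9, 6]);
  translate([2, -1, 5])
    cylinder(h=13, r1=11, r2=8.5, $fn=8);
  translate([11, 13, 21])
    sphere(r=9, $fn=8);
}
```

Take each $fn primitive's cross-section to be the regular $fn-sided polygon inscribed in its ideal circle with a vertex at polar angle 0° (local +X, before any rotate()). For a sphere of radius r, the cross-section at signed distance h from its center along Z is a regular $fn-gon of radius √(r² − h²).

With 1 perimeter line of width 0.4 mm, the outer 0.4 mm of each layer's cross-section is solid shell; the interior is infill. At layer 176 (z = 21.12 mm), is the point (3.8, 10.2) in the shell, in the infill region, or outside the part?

infill

At z = 21.12 mm: the cylinder is not intersected at this z (z outside [0, 12]); the cube at (5, 8.5) is not intersected at this z (z outside [5, 11]); the cone at (2, -1) is absent (z outside [5, 18]); the r=9 sphere at (11, 13) contributes a regular 8-gon of circumradius √(9²−0.12²) = 8.999; Merging all regions: only the r=9 sphere at (11, 13) is present, so the union is just that shape — 1 connected region. Overall, the cross-section is a single solid region. The nearest boundary edge runs (2.00, 13.00)→(4.64, 6.64); distance from the point to it = 0.59 mm. The point is inside the cross-section and 0.59 mm from the nearest boundary — more than the 0.4 mm shell width (1 × 0.4), so it's in the infill interior.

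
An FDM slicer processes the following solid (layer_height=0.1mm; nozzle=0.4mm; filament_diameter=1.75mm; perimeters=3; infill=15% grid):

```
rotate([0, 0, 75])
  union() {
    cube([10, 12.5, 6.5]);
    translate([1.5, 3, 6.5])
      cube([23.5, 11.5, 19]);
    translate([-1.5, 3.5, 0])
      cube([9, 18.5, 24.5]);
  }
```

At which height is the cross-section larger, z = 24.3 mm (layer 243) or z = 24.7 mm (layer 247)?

Layer 243 (z = 24.3): the cube is absent (z outside [0, 6.5]); the cube at (1.5, 3) (footprint 23.5×11.5) is included at this height (area 270.25 mm²); the 9×18.5 cube at (-1.5, 3.5) contributes its full rectangle (area 166.50 mm²); Taking the union: the regions partially overlap — summed areas 436.75 mm² minus the doubly-counted overlap 66.00 mm² gives 370.75 mm² — area = 370.75 mm²; (rotated 75° about Z; rotation is an isometry so areas/perimeters/island counts are preserved). So its area = 370.75 mm². Layer 247 (z = 24.7): the cube does not reach this height (z outside [0, 6.5]); the cube at (1.5, 3) is present — its section is the full 23.5×11.5 rectangle (area 270.25 mm²); the cube at (-1.5, 3.5) does not reach this height (z outside [0, 24.5]); Merging all regions: only the 23.5×11.5 cube at (1.5, 3) is present, so the union is just that shape — area = 270.25 mm²; (whole slice rotated 75° about Z — lengths, areas and connectivity unchanged). So its area = 270.25 mm². Layer 243 is larger (370.75 vs 270.25 mm²).

layer 243 (z = 24.3 mm)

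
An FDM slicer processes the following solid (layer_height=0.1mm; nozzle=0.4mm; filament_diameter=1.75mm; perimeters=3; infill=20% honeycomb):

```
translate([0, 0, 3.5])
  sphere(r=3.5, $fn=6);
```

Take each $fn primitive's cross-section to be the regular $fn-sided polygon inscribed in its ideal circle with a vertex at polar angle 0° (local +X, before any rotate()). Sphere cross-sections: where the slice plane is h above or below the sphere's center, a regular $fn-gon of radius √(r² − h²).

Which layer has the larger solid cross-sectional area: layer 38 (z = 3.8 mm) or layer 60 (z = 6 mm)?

layer 38 (z = 3.8 mm)

Layer 38 (z = 3.8): the r=3.5 sphere slices to a regular 6-gon of circumradius 3.487 (√(r²−h²) with h=0.3 from center) (area = (6/2)·3.487²·sin(360°/6) = 31.59 mm²). So its area = 31.59 mm². Layer 60 (z = 6): the sphere: section is a regular 6-gon, circumradius = √(r²−h²) = √(3.5²−2.5²) = 2.449 (area = (6/2)·2.449²·sin(360°/6) = 15.59 mm²). So its area = 15.59 mm². Layer 38 is larger (31.59 vs 15.59 mm²).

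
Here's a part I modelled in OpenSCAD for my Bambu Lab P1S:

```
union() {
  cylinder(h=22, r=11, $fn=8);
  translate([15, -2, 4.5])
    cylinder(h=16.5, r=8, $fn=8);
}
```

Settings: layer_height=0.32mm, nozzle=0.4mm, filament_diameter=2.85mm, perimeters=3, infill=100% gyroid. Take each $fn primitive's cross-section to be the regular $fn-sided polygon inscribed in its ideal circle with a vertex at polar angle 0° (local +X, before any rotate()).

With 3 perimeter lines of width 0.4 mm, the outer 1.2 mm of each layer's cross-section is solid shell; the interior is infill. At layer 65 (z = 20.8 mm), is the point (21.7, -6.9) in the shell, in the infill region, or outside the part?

At z = 20.8 mm: the r=11 cylinder contributes a regular 8-gon of circumradius 11; the cylinder at (15, -2): section is a regular 8-gon, circumradius r=8; Merging all regions: the regions partially overlap (shared area 18.48 mm²), so overlapping operands fuse into one piece — 1 connected region. Overall, the cross-section is a single solid region. The nearest boundary edge runs (23.00, -2.00)→(20.66, -7.66); distance from the point to it = 0.67 mm. The point is not inside any of the regions above, so it lies outside the cross-section (0.67 mm from the nearest boundary).

outside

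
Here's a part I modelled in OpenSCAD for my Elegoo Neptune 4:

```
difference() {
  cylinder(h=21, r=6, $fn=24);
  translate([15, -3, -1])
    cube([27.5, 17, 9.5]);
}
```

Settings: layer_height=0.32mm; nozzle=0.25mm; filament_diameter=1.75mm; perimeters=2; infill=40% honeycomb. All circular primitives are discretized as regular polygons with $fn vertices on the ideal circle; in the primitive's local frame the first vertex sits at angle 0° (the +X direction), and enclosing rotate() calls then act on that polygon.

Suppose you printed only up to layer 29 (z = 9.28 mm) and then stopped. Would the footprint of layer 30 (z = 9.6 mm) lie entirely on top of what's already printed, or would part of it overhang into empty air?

Compare the two slices. At z = 9.28: the r=6 cylinder gives a regular 24-gon of circumradius 6 (constant along its height) (area = (24/2)·6.000²·sin(360°/24) = 111.81 mm²); the cube at (15, -3) does not reach this height (z outside [-1, 8.5]); Taking the first minus the rest: none of the subtracted shapes is present at this height, so the r=6 cylinder is unchanged — area = 111.81 mm². At z = 9.6: the r=6 cylinder gives a regular 24-gon of circumradius 6 (constant along its height) (area = (24/2)·6.000²·sin(360°/24) = 111.81 mm²); the cube at (15, -3) is not intersected at this z (z outside [-1, 8.5]); Subtracting the remaining from the first: none of the subtracted shapes is present at this height, so the r=6 cylinder is unchanged — area = 111.81 mm². Checking containment: the cross-section at z = 9.6 is a subset of the cross-section at z = 9.28.

entirely on top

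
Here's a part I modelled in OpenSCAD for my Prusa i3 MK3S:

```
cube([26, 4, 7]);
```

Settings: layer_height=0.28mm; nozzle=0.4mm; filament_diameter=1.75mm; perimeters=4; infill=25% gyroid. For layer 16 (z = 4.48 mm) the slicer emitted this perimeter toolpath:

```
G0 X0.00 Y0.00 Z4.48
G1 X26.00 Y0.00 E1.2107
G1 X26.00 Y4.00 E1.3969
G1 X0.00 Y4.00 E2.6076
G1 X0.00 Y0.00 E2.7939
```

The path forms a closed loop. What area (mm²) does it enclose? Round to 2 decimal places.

Apply the shoelace formula to the sequence of (X, Y) vertices; enclosed area = 104.00 mm².

104.00 mm²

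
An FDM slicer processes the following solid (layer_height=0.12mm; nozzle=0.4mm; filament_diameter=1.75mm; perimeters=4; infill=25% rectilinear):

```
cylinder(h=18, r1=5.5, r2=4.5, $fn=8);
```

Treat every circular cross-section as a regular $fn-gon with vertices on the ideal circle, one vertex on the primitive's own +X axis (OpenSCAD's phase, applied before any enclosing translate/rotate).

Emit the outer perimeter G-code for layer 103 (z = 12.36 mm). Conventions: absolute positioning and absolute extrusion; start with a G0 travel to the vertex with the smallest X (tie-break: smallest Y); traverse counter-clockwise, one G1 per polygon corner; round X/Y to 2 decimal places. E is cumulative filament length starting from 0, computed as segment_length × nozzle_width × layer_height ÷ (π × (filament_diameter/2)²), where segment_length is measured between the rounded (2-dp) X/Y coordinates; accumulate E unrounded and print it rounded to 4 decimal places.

At z = 12.36 mm: the cone: at t=0.687 of its height the radius interpolates to r₁+(r₂−r₁)t = 4.813, giving a regular 8-gon of that circumradius. The outline is a single polygon with 8 vertices. Extrusion per mm of travel: 0.4 × 0.12 / (π × 0.875²) = 0.019956. Accumulating E over each segment gives final E = 0.5876.

G0 X-4.81 Y0.00 Z12.36
G1 X-3.40 Y-3.40 E0.0735
G1 X0.00 Y-4.81 E0.1469
G1 X3.40 Y-3.40 E0.2204
G1 X4.81 Y0.00 E0.2938
G1 X3.40 Y3.40 E0.3673
G1 X0.00 Y4.81 E0.4407
G1 X-3.40 Y3.40 E0.5142
G1 X-4.81 Y0.00 E0.5876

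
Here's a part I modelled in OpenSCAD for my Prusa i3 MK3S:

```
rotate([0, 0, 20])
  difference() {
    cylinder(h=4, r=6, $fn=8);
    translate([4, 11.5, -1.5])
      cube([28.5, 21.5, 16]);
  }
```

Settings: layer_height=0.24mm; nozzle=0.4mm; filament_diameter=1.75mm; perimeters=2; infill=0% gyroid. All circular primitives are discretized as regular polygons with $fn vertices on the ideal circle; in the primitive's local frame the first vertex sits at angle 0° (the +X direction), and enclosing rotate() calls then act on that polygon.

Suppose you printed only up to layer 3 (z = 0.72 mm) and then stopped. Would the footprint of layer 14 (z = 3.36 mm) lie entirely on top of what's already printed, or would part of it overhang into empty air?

entirely on top

Compare the two slices. At z = 0.72: the r=6 cylinder gives a regular 8-gon of circumradius 6 (constant along its height) (area = (8/2)·6.000²·sin(360°/8) = 101.82 mm²); the cube at (4, 11.5) is present — its section is the full 28.5×21.5 rectangle (area 612.75 mm²); Taking the first minus the rest: starting from the r=6 cylinder (101.82 mm²), the 28.5×21.5 cube at (4, 11.5) misses the remaining region (no effect) — area = 101.82 mm²; (rotated 20° about Z; rotation is an isometry so areas/perimeters/island counts are preserved). At z = 3.36: the r=6 cylinder contributes a regular 8-gon of circumradius 6 (area = (8/2)·6.000²·sin(360°/8) = 101.82 mm²); the cube at (4, 11.5) (footprint 28.5×21.5) is included at this height (area 612.75 mm²); Subtracting the remaining from the first: starting from the r=6 cylinder (101.82 mm²), the 28.5×21.5 cube at (4, 11.5) misses the remaining region (no effect) — area = 101.82 mm²; (whole slice rotated 20° about Z — lengths, areas and connectivity unchanged). Checking containment: the cross-section at z = 3.36 is a subset of the cross-section at z = 0.72.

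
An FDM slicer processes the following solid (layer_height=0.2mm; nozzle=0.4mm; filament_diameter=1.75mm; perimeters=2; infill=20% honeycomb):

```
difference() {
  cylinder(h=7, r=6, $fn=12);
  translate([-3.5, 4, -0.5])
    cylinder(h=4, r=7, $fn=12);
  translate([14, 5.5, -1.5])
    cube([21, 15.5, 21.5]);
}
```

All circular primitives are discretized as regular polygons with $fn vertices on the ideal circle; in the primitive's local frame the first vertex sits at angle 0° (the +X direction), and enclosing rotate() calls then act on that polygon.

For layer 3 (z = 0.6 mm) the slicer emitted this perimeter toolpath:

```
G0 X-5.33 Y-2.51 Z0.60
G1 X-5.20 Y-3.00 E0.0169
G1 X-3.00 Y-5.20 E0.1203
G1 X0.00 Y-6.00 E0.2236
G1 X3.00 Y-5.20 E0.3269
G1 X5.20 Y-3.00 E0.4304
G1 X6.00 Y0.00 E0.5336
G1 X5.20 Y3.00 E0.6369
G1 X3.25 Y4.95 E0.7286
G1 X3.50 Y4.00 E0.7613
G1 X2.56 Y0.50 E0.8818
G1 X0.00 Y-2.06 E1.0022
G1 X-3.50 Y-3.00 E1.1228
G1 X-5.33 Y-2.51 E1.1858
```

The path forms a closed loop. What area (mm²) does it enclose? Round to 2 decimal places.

47.25 mm²

Apply the shoelace formula to the sequence of (X, Y) vertices; enclosed area = 47.25 mm².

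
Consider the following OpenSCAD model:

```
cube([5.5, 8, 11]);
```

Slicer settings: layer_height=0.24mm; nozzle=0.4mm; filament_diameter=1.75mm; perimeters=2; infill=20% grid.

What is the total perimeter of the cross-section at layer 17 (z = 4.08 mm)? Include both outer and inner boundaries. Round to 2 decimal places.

27.00 mm

At z = 4.08 mm: the 5.5×8 cube contributes its full rectangle (perimeter 27.00 mm). Overall, the cross-section is a single solid region. Total boundary length (outer) = 27.00 mm.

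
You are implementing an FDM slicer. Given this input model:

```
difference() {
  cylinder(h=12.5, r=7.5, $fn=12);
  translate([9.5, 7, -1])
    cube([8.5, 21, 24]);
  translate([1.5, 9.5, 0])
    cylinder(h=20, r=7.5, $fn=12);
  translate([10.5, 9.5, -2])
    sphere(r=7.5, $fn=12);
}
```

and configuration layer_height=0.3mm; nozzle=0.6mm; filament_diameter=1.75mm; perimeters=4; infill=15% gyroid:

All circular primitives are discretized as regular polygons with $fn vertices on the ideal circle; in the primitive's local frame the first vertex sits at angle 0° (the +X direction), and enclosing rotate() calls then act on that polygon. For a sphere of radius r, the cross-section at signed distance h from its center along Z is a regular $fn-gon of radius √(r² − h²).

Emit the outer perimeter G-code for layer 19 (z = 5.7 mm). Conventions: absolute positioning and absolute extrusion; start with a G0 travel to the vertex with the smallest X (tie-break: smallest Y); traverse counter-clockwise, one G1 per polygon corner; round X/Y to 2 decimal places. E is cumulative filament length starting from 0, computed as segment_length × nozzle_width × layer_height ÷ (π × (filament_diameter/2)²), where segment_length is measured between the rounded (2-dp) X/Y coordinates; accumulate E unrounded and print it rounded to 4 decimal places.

G0 X-7.50 Y0.00 Z5.70
G1 X-6.50 Y-3.75 E0.2904
G1 X-3.75 Y-6.50 E0.5815
G1 X0.00 Y-7.50 E0.8719
G1 X3.75 Y-6.50 E1.1624
G1 X6.50 Y-3.75 E1.4534
G1 X7.50 Y0.00 E1.7438
G1 X6.50 Y3.75 E2.0343
G1 X6.25 Y4.00 E2.0607
G1 X5.25 Y3.00 E2.1666
G1 X1.50 Y2.00 E2.4570
G1 X-2.25 Y3.00 E2.7474
G1 X-4.75 Y5.50 E3.0120
G1 X-6.50 Y3.75 E3.1972
G1 X-7.50 Y0.00 E3.4877

At z = 5.7 mm: the r=7.5 cylinder contributes a regular 12-gon of circumradius 7.5; the cube at (9.5, 7) (footprint 8.5×21) is included at this height; the cylinder at (1.5, 9.5): section is a regular 12-gon, circumradius r=7.5; the sphere at (10.5, 9.5) does not reach this height (|z−center|=7.700 > r=7.5); Taking the first minus the rest: starting from the r=7.5 cylinder, the 8.5×21 cube at (9.5, 7) misses the remaining region (no effect); the r=7.5 cylinder at (1.5, 9.5) partially overlaps it — only the 38.68 mm² overlap (of its 168.75 mm²) is removed, clipping the outline — 1 connected region. The outline is a single polygon with 14 vertices. Extrusion per mm of travel: 0.6 × 0.3 / (π × 0.875²) = 0.074835. Accumulating E over each segment gives final E = 3.4877.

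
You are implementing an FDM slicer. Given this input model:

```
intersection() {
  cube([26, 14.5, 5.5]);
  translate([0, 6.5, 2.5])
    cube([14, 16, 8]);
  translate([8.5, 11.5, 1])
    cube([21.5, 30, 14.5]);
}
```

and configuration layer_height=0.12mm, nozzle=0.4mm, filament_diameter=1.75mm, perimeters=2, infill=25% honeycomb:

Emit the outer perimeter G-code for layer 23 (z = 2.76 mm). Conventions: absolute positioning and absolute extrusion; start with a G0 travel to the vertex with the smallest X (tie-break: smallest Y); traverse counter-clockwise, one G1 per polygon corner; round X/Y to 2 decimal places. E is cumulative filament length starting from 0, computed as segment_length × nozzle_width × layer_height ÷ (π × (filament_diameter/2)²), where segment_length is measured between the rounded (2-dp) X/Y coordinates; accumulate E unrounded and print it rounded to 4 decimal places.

At z = 2.76 mm: the cube is present — its section is the full 26×14.5 rectangle; the cube at (0, 6.5) (footprint 14×16) is included at this height; the cube at (8.5, 11.5) (footprint 21.5×30) is included at this height; After intersecting: the 14×16 cube at (0, 6.5) partially overlaps the 26×14.5 cube; clipping to the common part keeps 112.00 mm²; the 21.5×30 cube at (8.5, 11.5) partially overlaps the running intersection; clipping to the common part keeps 16.50 mm² — 1 connected region. The outline is a single polygon with 4 vertices. Extrusion per mm of travel: 0.4 × 0.12 / (π × 0.875²) = 0.019956. Accumulating E over each segment gives final E = 0.3393.

G0 X8.50 Y11.50 Z2.76
G1 X14.00 Y11.50 E0.1098
G1 X14.00 Y14.50 E0.1696
G1 X8.50 Y14.50 E0.2794
G1 X8.50 Y11.50 E0.3393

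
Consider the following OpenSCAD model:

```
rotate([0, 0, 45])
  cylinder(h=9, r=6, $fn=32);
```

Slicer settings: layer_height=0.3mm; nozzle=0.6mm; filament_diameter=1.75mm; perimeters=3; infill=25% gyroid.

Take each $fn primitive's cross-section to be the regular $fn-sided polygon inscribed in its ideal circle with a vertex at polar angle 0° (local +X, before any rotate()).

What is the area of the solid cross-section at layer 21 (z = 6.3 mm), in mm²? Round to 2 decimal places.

112.37 mm²

At z = 6.3 mm: the cylinder: section is a regular 32-gon, circumradius r=6 (area = (32/2)·6.000²·sin(360°/32) = 112.37 mm²); (whole slice rotated 45° about Z — lengths, areas and connectivity unchanged). Overall, the cross-section is a single solid region. Net area = 112.37 mm².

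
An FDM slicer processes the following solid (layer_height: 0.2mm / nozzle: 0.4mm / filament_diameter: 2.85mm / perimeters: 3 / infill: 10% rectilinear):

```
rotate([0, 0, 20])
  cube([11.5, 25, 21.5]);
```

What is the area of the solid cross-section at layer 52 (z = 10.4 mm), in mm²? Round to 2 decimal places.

287.50 mm²

At z = 10.4 mm: the 11.5×25 cube contributes its full rectangle (area 287.50 mm²); (rotated 20° about Z; rotation is an isometry so areas/perimeters/island counts are preserved). Overall, the cross-section is a single solid region. Net area = 287.50 mm².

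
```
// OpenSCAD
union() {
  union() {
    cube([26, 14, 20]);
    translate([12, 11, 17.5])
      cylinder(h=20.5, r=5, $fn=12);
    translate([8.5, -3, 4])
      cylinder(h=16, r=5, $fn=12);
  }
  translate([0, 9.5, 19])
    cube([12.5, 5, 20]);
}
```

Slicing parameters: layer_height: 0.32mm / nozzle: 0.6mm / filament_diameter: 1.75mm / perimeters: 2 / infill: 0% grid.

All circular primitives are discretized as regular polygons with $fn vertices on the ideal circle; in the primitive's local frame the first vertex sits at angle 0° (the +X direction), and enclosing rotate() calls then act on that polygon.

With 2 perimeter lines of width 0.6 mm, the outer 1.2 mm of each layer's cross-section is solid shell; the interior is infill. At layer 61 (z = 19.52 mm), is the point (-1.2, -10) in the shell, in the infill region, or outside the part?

At z = 19.52 mm: the cube is present — its section is the full 26×14 rectangle; the r=5 cylinder at (12, 11) gives a regular 12-gon of circumradius 5 (constant along its height); the r=5 cylinder at (8.5, -3) contributes a regular 12-gon of circumradius 5; Combining (union): the regions partially overlap (shared area 75.00 mm²), so overlapping operands fuse into one piece — 1 connected region; the 12.5×5 cube at (0, 9.5) contributes its full rectangle; Taking the union: the regions partially overlap (shared area 58.29 mm²), so overlapping operands fuse into one piece — 1 connected region. Overall, the cross-section is a single solid region. The nearest boundary edge runs (6.00, -7.33)→(4.17, -5.50); distance from the point to it = 7.01 mm. The point is not inside any of the regions above, so it lies outside the cross-section (7.01 mm from the nearest boundary).

outside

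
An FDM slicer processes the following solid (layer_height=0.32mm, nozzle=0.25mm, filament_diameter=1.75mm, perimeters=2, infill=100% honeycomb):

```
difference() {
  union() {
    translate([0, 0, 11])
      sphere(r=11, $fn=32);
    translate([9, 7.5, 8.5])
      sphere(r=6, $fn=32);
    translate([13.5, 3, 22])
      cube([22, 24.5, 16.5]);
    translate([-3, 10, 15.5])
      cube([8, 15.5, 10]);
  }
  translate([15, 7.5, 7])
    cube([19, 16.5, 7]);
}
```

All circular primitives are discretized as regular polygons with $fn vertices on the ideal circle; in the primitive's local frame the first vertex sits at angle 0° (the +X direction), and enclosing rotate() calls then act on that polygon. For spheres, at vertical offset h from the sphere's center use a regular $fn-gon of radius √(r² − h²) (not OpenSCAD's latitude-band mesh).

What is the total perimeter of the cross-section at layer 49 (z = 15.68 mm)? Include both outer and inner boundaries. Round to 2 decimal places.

109.45 mm

At z = 15.68 mm: the r=11 sphere contributes a regular 32-gon of circumradius √(11²−4.68²) = 9.955 (perimeter = 2·32·9.955·sin(180°/32) = 62.45 mm); the sphere at (9, 7.5) is absent (|z−center|=7.180 > r=6); the cube at (13.5, 3) is absent (z outside [22, 38.5]); the cube at (-3, 10) (footprint 8×15.5) is included at this height (perimeter 47.00 mm); Merging all regions: the 2 present regions are separate (no shared area or edge), so areas and boundary lengths simply add and each stays a separate island — boundary = 109.45 mm; the cube at (15, 7.5) does not reach this height (z outside [7, 14]); Taking the first minus the rest: none of the subtracted shapes is present at this height, so the result so far is unchanged — boundary = 109.45 mm. Overall, the cross-section has 2 separate islands. Total boundary length (outer) = 109.45 mm.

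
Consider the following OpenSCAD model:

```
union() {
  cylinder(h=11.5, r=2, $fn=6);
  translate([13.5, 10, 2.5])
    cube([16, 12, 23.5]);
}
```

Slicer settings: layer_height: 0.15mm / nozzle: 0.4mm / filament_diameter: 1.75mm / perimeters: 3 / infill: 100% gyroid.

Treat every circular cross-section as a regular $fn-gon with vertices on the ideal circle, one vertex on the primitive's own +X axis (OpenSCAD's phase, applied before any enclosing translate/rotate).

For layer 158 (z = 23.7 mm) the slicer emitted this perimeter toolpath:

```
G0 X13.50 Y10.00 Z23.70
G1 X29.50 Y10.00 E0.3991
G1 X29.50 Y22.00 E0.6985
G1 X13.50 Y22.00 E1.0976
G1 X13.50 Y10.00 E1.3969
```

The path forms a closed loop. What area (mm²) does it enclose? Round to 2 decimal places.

Apply the shoelace formula to the sequence of (X, Y) vertices; enclosed area = 192.00 mm².

192.00 mm²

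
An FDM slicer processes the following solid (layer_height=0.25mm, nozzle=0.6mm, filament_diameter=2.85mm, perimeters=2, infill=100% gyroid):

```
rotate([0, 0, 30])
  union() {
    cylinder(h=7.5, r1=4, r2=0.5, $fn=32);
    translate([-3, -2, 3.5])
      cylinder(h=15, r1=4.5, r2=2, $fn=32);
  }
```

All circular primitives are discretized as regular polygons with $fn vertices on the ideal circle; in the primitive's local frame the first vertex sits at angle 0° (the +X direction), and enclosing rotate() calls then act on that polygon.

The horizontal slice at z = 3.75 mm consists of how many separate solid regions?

1

At z = 3.75 mm: the cone contributes a regular 32-gon of circumradius 2.250 (interpolated between r1=4 and r2=0.5 at t=0.500); the cone at (-3, -2) (r1=4.5→r2=2) has section circumradius 4.458 here — a regular 32-gon; Merging all regions: the regions partially overlap (shared area 10.78 mm²), so overlapping operands fuse into one piece — 1 connected region; (rotated 30° about Z; rotation is an isometry so areas/perimeters/island counts are preserved). The result has 1 disconnected region.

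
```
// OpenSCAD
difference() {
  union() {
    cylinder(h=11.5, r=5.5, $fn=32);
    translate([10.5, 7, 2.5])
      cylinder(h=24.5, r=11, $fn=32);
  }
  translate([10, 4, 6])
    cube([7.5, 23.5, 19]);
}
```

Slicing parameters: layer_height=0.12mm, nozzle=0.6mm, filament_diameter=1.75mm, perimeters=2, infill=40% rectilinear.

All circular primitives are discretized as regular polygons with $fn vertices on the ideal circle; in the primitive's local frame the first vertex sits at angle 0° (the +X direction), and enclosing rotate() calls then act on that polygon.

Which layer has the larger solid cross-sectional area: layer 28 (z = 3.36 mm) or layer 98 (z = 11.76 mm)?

layer 28 (z = 3.36 mm)

Layer 28 (z = 3.36): the cylinder: section is a regular 32-gon, circumradius r=5.5 (area = (32/2)·5.500²·sin(360°/32) = 94.42 mm²); the r=11 cylinder at (10.5, 7) gives a regular 32-gon of circumradius 11 (constant along its height) (area = (32/2)·11.000²·sin(360°/32) = 377.69 mm²); Combining (union): the regions partially overlap — summed areas 472.12 mm² minus the doubly-counted overlap 25.44 mm² gives 446.68 mm² — area = 446.68 mm²; the cube at (10, 4) does not reach this height (z outside [6, 25]); Taking the first minus the rest: none of the subtracted shapes is present at this height, so the result so far is unchanged — area = 446.68 mm². So its area = 446.68 mm². Layer 98 (z = 11.76): the cylinder does not reach this height (z outside [0, 11.5]); the cylinder at (10.5, 7): section is a regular 32-gon, circumradius r=11 (area = (32/2)·11.000²·sin(360°/32) = 377.69 mm²); Taking the union: only the r=11 cylinder at (10.5, 7) is present, so the union is just that shape — area = 377.69 mm²; the 7.5×23.5 cube at (10, 4) contributes its full rectangle (area 176.25 mm²); After the difference (first − rest): starting from the result so far (377.69 mm²), the 7.5×23.5 cube at (10, 4) partially overlaps it — only the 99.15 mm² overlap (of its 176.25 mm²) is removed, clipping the outline — area = 278.55 mm². So its area = 278.55 mm². Layer 28 is larger (446.68 vs 278.55 mm²).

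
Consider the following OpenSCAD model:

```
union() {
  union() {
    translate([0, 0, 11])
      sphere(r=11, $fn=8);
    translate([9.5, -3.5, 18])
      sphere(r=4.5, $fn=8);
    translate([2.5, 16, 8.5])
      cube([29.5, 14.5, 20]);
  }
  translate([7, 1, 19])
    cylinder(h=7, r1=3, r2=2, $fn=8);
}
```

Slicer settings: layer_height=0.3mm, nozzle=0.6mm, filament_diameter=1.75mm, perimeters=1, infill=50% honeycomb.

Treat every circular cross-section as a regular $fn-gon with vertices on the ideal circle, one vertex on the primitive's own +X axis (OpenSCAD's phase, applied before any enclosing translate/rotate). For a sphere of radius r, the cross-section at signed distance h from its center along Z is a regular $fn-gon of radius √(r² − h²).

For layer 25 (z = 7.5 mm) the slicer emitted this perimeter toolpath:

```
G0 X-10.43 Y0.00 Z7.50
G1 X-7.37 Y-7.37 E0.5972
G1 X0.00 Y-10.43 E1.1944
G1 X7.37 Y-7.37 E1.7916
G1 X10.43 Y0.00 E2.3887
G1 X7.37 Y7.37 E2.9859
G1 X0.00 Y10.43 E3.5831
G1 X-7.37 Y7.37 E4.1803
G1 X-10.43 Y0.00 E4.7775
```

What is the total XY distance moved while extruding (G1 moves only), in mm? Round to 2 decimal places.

63.84 mm

Sum the Euclidean lengths of each G1 segment: total = 63.84 mm.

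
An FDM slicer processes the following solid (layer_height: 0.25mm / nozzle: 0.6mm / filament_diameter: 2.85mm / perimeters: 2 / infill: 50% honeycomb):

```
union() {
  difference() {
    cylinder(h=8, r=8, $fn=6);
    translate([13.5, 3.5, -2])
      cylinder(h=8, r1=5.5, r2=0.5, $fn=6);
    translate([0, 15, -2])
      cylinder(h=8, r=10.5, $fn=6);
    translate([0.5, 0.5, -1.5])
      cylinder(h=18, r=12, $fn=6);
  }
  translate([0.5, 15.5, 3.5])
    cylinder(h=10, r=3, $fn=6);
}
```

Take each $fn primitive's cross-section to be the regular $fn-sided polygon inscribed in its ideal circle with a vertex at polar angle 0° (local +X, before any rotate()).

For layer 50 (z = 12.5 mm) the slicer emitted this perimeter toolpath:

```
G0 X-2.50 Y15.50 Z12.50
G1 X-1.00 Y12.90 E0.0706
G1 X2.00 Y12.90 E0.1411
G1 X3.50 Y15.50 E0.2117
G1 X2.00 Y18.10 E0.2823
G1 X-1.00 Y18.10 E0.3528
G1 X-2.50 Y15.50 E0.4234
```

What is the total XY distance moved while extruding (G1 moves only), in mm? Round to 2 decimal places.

Sum the Euclidean lengths of each G1 segment: total = 18.01 mm.

18.01 mm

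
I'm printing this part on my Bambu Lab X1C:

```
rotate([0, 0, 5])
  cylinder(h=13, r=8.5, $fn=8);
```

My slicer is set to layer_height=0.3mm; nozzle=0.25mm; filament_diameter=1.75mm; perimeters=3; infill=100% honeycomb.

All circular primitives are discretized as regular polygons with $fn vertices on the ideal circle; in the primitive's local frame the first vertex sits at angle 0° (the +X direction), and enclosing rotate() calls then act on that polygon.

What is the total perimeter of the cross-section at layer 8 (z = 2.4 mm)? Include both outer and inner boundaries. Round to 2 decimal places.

At z = 2.4 mm: the r=8.5 cylinder contributes a regular 8-gon of circumradius 8.5 (perimeter = 2·8·8.500·sin(180°/8) = 52.04 mm); (rotated 5° about Z; rotation is an isometry so areas/perimeters/island counts are preserved). Overall, the cross-section is a single solid region. Total boundary length (outer) = 52.04 mm.

52.04 mm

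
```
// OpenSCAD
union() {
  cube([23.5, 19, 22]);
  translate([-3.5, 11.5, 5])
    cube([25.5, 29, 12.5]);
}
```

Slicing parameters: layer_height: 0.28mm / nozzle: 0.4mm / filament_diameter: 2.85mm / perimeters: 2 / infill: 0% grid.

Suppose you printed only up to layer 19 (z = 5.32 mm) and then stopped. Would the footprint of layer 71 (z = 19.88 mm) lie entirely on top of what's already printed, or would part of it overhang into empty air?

entirely on top

Compare the two slices. At z = 5.32: the cube (footprint 23.5×19) is included at this height (area 446.50 mm²); the cube at (-3.5, 11.5) (footprint 25.5×29) is included at this height (area 739.50 mm²); Merging all regions: the regions partially overlap — summed areas 1186.00 mm² minus the doubly-counted overlap 165.00 mm² gives 1021.00 mm² — area = 1021.00 mm². At z = 19.88: the cube is present — its section is the full 23.5×19 rectangle (area 446.50 mm²); the cube at (-3.5, 11.5) is not intersected at this z (z outside [5, 17.5]); Merging all regions: only the 23.5×19 cube is present, so the union is just that shape — area = 446.50 mm². Checking containment: the cross-section at z = 19.88 is a subset of the cross-section at z = 5.32.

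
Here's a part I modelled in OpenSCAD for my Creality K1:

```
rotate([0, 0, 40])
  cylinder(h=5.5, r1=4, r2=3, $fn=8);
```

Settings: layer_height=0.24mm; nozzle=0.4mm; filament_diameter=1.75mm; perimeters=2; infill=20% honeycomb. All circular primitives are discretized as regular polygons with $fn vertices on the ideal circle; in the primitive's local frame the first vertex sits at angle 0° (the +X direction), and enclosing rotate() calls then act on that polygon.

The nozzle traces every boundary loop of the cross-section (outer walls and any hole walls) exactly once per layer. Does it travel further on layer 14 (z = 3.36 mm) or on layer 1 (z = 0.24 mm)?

Layer 14 (z = 3.36): the cone: at t=0.611 of its height the radius interpolates to r₁+(r₂−r₁)t = 3.389, giving a regular 8-gon of that circumradius (perimeter = 2·8·3.389·sin(180°/8) = 20.75 mm); (whole slice rotated 40° about Z — lengths, areas and connectivity unchanged). So its perimeter = 20.75 mm. Layer 1 (z = 0.24): the cone: at t=0.044 of its height the radius interpolates to r₁+(r₂−r₁)t = 3.956, giving a regular 8-gon of that circumradius (perimeter = 2·8·3.956·sin(180°/8) = 24.22 mm); (whole slice rotated 40° about Z — lengths, areas and connectivity unchanged). So its perimeter = 24.22 mm. Layer 1 is larger (24.22 vs 20.75 mm).

layer 1 (z = 0.24 mm)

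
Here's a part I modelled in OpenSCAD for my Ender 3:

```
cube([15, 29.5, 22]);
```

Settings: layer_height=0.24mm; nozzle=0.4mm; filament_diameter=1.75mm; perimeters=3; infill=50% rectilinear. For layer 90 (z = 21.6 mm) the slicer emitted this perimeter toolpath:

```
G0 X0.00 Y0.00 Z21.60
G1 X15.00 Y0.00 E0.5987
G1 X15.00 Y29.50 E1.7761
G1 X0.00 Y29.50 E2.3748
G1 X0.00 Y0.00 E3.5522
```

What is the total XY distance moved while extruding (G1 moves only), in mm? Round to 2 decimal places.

89.00 mm

Sum the Euclidean lengths of each G1 segment: total = 89.00 mm.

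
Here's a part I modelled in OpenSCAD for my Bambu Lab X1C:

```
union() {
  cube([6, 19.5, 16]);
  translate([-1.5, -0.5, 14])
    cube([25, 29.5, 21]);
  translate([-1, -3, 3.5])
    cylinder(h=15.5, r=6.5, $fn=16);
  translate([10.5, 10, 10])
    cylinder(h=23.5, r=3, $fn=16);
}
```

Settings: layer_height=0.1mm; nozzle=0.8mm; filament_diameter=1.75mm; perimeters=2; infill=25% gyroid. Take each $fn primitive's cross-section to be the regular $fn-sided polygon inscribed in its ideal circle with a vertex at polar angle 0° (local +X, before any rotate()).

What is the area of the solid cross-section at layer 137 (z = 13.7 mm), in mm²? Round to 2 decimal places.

At z = 13.7 mm: the cube (footprint 6×19.5) is included at this height (area 117.00 mm²); the cube at (-1.5, -0.5) is absent (z outside [14, 35]); the r=6.5 cylinder at (-1, -3) gives a regular 16-gon of circumradius 6.5 (constant along its height) (area = (16/2)·6.500²·sin(360°/16) = 129.35 mm²); the r=3 cylinder at (10.5, 10) contributes a regular 16-gon of circumradius 3 (area = (16/2)·3.000²·sin(360°/16) = 27.55 mm²); Taking the union: the regions partially overlap — summed areas 273.90 mm² minus the doubly-counted overlap 10.39 mm² gives 263.51 mm² — area = 263.51 mm². Overall, the cross-section has 2 separate islands. Net area = 263.51 mm².

263.51 mm²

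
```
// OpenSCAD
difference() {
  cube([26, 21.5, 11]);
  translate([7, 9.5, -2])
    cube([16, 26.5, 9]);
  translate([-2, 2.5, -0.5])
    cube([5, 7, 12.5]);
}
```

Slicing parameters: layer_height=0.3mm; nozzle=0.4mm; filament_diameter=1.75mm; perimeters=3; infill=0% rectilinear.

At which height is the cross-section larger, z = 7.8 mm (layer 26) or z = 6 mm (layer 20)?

Layer 26 (z = 7.8): the cube (footprint 26×21.5) is included at this height (area 559.00 mm²); the cube at (7, 9.5) is not intersected at this z (z outside [-2, 7]); the 5×7 cube at (-2, 2.5) contributes its full rectangle (area 35.00 mm²); Subtracting the remaining from the first: starting from the 26×21.5 cube (559.00 mm²), the 5×7 cube at (-2, 2.5) partially overlaps it — only the 21.00 mm² overlap (of its 35.00 mm²) is removed, clipping the outline — area = 538.00 mm². So its area = 538.00 mm². Layer 20 (z = 6): the cube is present — its section is the full 26×21.5 rectangle (area 559.00 mm²); the cube at (7, 9.5) is present — its section is the full 16×26.5 rectangle (area 424.00 mm²); the cube at (-2, 2.5) (footprint 5×7) is included at this height (area 35.00 mm²); Subtracting the remaining from the first: starting from the 26×21.5 cube (559.00 mm²), the 16×26.5 cube at (7, 9.5) partially overlaps it — only the 192.00 mm² overlap (of its 424.00 mm²) is removed, clipping the outline; the 5×7 cube at (-2, 2.5) partially overlaps it — only the 21.00 mm² overlap (of its 35.00 mm²) is removed, clipping the outline — area = 346.00 mm². So its area = 346.00 mm². Layer 26 is larger (538.00 vs 346.00 mm²).

layer 26 (z = 7.8 mm)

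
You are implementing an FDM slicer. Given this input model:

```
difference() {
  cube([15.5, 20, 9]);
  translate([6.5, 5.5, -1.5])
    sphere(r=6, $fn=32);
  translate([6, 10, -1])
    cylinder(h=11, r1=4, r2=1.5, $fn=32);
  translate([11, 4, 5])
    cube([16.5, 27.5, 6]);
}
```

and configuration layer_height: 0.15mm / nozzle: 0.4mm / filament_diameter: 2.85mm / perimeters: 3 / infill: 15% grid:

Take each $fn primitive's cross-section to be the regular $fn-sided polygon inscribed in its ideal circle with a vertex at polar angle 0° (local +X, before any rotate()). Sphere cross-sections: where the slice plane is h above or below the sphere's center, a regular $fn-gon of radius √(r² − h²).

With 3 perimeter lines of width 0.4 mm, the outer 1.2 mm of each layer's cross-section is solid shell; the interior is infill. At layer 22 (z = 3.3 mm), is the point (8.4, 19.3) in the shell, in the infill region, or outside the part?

At z = 3.3 mm: the cube (footprint 15.5×20) is included at this height; the r=6 sphere at (6.5, 5.5) slices to a regular 32-gon of circumradius 3.600 (√(r²−h²) with h=4.8 from center); the cone at (6, 10) contributes a regular 32-gon of circumradius 3.023 (interpolated between r1=4 and r2=1.5 at t=0.391); the cube at (11, 4) is absent (z outside [5, 11]); Subtracting the remaining from the first: starting from the 15.5×20 cube, the r=6 sphere at (6.5, 5.5) lies wholly inside it (removes its full 40.45 mm² and its 22.58 mm outline becomes a hole wall); the cone at (6, 10) partially overlaps it — only the 21.68 mm² overlap (of its 28.52 mm²) is removed, clipping the outline — 1 connected region with 1 hole. Overall, the cross-section is one region with 1 hole. The nearest boundary edge runs (0.00, 20.00)→(15.50, 20.00); distance from the point to it = 0.70 mm. The point is inside the cross-section, 0.70 mm from the nearest boundary — within the 1.2 mm shell band (3 × 0.4).

shell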